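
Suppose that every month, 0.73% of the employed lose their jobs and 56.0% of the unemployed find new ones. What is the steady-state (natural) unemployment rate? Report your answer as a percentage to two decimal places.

Steady-state unemployment rate ≈ 1.29%.

At steady state the flows balance: s·E = f·U, so U/(E+U) = s/(s+f).
u* = 0.73 / (0.73 + 56.0) = 0.73 / 56.73 = 1.29%.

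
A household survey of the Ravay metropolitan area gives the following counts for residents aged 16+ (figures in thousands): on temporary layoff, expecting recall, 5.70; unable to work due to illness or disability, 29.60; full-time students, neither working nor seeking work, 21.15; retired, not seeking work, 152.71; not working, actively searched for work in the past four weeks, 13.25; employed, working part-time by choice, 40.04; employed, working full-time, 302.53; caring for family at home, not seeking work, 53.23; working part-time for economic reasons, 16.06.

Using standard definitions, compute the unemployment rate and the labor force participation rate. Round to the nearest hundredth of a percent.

Unemployment rate ≈ 5.02%; labor force participation rate ≈ 59.53%.

Employed = 40.04 + 302.53 + 16.06 = 358.63 thousand (anyone who worked, including part-time for economic reasons, counts as employed).
Unemployed = 5.70 + 13.25 = 18.95 thousand (jobless and actively searching, or on temporary layoff).
Labor force = 358.63 + 18.95 = 377.58 thousand.
Not in labor force = 29.60 + 21.15 + 152.71 + 53.23 = 256.69 thousand (those not working and not actively searching are outside the labor force).
Civilian working-age population = 377.58 + 256.69 = 634.27 thousand.
Unemployment rate = 18.95 / 377.58 = 5.02%.
Labor force participation rate = 377.58 / 634.27 = 59.53%.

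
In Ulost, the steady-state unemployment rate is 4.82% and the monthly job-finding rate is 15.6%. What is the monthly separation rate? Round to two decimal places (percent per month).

From u* = s/(s+f): s = u·f/(1−u).
s = 0.0482 × 15.6 / (1 − 0.0482) = 0.7519 / 0.9518 ≈ 0.79% per month.

Separation rate ≈ 0.79% per month.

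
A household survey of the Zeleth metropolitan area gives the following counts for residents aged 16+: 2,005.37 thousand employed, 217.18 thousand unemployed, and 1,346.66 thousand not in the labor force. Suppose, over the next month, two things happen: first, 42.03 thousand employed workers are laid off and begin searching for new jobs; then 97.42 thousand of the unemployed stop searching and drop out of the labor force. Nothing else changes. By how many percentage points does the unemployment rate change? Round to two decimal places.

Initially, labor force = 2,005.37 + 217.18 = 2,222.55 thousand, so u = 217.18/2,222.55 = 9.77%.
After the first change, employed falls and unemployed rises by 42.03; labor force unchanged → E = 1,963.34, U = 259.21, labor force = 2,222.55 thousand.
After the second change, unemployed and labor force both fall by 97.42 → E = 1,963.34, U = 161.79, labor force = 2,125.13 thousand.
New unemployment rate = 161.79 / 2,125.13 = 7.61%.
Change = 7.61% − 9.77% = −2.16 percentage points.

The unemployment rate changes by −2.16 percentage points.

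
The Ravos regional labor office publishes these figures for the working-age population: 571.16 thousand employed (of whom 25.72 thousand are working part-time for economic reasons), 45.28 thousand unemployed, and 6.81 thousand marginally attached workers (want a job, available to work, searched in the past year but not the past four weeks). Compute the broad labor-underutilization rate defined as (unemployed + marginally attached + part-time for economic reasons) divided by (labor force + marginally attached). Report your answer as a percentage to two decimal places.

Labor force = 571.16 + 45.28 = 616.44 thousand.
Numerator = 45.28 + 6.81 + 25.72 = 77.81 thousand.
Denominator = 616.44 + 6.81 = 623.25 thousand.
Broad rate = 77.81 / 623.25 = 12.48%.

Broad underutilization rate ≈ 12.48%.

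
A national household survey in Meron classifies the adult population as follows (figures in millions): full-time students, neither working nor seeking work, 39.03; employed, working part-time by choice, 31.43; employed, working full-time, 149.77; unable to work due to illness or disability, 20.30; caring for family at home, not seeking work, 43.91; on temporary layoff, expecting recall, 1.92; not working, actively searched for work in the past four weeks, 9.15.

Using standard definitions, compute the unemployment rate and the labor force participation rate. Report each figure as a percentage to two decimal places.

Unemployment rate ≈ 5.76%; labor force participation rate ≈ 65.06%.

Employed = 31.43 + 149.77 = 181.20 million.
Unemployed = 1.92 + 9.15 = 11.07 million (jobless and actively searching, or on temporary layoff).
Labor force = 181.20 + 11.07 = 192.27 million.
Not in labor force = 39.03 + 20.30 + 43.91 = 103.24 million (those not working and not actively searching are outside the labor force).
Civilian working-age population = 192.27 + 103.24 = 295.51 million.
Unemployment rate = 11.07 / 192.27 = 5.76%.
Labor force participation rate = 192.27 / 295.51 = 65.06%.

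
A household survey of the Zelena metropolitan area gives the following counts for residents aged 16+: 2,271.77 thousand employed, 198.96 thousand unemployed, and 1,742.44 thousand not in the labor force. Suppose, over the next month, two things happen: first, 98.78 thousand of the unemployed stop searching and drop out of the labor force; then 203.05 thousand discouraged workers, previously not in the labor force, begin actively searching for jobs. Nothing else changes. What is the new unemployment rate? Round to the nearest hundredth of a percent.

Initially, labor force = 2,271.77 + 198.96 = 2,470.73 thousand, so u = 198.96/2,470.73 = 8.05%.
After the first change, unemployed and labor force both fall by 98.78 → E = 2,271.77, U = 100.18, labor force = 2,371.95 thousand.
After the second change, unemployed and labor force both rise by 203.05 → E = 2,271.77, U = 303.23, labor force = 2,575.00 thousand.
New unemployment rate = 303.23 / 2,575.00 = 11.78%.

New unemployment rate ≈ 11.78%.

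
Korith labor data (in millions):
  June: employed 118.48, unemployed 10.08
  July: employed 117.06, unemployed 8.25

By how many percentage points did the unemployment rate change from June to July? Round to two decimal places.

June: labor force = 118.48 + 10.08 = 128.56; u = 10.08/128.56 = 7.84%.
July: labor force = 117.06 + 8.25 = 125.31; u = 8.25/125.31 = 6.58%.
Change = 6.58% − 7.84% = −1.26 pp.

The unemployment rate changed by −1.26 percentage points.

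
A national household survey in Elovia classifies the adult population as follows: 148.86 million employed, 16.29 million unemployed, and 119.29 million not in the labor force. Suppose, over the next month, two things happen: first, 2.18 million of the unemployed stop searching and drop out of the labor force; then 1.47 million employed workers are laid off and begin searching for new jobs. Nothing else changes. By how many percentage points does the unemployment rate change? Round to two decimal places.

Initially, labor force = 148.86 + 16.29 = 165.15 million, so u = 16.29/165.15 = 9.86%.
After the first change, unemployed and labor force both fall by 2.18 → E = 148.86, U = 14.11, labor force = 162.97 million.
After the second change, employed falls and unemployed rises by 1.47; labor force unchanged → E = 147.39, U = 15.58, labor force = 162.97 million.
New unemployment rate = 15.58 / 162.97 = 9.56%.
Change = 9.56% − 9.86% = −0.30 percentage points.

The unemployment rate changes by −0.30 percentage points.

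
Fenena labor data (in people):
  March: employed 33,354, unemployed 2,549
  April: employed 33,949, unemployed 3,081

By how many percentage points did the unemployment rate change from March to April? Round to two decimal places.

March: labor force = 33,354 + 2,549 = 35,903; u = 2,549/35,903 = 7.10%.
April: labor force = 33,949 + 3,081 = 37,030; u = 3,081/37,030 = 8.32%.
Change = 8.32% − 7.10% = +1.22 pp.

The unemployment rate changed by +1.22 percentage points.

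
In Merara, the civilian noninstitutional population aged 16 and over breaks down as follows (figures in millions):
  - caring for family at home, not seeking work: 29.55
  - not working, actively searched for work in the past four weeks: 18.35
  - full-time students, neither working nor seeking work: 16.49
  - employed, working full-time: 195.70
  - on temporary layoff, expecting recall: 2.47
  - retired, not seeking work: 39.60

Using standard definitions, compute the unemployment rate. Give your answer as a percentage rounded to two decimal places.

Unemployment rate ≈ 9.62%.

Employed = 195.70 million.
Unemployed = 18.35 + 2.47 = 20.82 million (jobless and actively searching, or on temporary layoff).
Labor force = 195.70 + 20.82 = 216.52 million.
Unemployment rate = 20.82 / 216.52 = 9.62%.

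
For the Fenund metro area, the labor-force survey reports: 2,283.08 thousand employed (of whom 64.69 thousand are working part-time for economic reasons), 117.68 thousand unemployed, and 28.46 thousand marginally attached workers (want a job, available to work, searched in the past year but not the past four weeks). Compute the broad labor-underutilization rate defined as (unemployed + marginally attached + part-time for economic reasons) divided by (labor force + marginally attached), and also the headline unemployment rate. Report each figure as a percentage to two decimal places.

Broad underutilization rate ≈ 8.68%; headline unemployment rate ≈ 4.90%.

Labor force = 2,283.08 + 117.68 = 2,400.76 thousand.
Numerator = 117.68 + 28.46 + 64.69 = 210.83 thousand.
Denominator = 2,400.76 + 28.46 = 2,429.22 thousand.
Broad rate = 210.83 / 2,429.22 = 8.68%.
Headline unemployment rate = 117.68 / 2,400.76 = 4.90%.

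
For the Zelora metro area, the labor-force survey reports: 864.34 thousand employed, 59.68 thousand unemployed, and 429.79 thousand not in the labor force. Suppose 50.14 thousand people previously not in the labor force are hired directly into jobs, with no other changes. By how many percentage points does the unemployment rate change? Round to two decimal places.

Initially, labor force = 864.34 + 59.68 = 924.02 thousand, so u = 59.68/924.02 = 6.46%.
After the change, employed and labor force both rise by 50.14; unemployed unchanged → E = 914.48, U = 59.68, labor force = 974.16 thousand.
New unemployment rate = 59.68 / 974.16 = 6.13%.
Change = 6.13% − 6.46% = −0.33 percentage points.

The unemployment rate changes by −0.33 percentage points.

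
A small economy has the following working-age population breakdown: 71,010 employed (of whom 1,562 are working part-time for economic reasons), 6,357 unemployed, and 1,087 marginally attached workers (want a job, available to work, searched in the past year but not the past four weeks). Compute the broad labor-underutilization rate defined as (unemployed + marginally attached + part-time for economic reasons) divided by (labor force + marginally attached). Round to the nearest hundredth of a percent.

Labor force = 71,010 + 6,357 = 77,367.
Numerator = 6,357 + 1,087 + 1,562 = 9,006.
Denominator = 77,367 + 1,087 = 78,454.
Broad rate = 9,006 / 78,454 = 11.48%.

Broad underutilization rate ≈ 11.48%.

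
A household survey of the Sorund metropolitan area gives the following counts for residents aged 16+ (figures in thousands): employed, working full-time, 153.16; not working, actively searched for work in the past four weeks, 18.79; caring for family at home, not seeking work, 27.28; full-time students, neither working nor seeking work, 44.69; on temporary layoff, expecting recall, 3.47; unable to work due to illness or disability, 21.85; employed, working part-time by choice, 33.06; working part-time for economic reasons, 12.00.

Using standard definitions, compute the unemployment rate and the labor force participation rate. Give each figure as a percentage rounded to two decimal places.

Employed = 153.16 + 33.06 + 12.00 = 198.22 thousand (anyone who worked, including part-time for economic reasons, counts as employed).
Unemployed = 18.79 + 3.47 = 22.26 thousand (jobless and actively searching, or on temporary layoff).
Labor force = 198.22 + 22.26 = 220.48 thousand.
Not in labor force = 27.28 + 44.69 + 21.85 = 93.82 thousand (those not working and not actively searching are outside the labor force).
Civilian working-age population = 220.48 + 93.82 = 314.30 thousand.
Unemployment rate = 22.26 / 220.48 = 10.10%.
Labor force participation rate = 220.48 / 314.30 = 70.15%.

Unemployment rate ≈ 10.10%; labor force participation rate ≈ 70.15%.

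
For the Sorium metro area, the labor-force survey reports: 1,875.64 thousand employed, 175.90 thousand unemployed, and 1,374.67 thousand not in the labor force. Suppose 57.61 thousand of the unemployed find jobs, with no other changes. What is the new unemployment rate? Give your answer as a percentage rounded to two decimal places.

Initially, labor force = 1,875.64 + 175.90 = 2,051.54 thousand, so u = 175.90/2,051.54 = 8.57%.
After the change, unemployed falls and employed rises by 57.61; labor force unchanged → E = 1,933.25, U = 118.29, labor force = 2,051.54 thousand.
New unemployment rate = 118.29 / 2,051.54 = 5.77%.

New unemployment rate ≈ 5.77%.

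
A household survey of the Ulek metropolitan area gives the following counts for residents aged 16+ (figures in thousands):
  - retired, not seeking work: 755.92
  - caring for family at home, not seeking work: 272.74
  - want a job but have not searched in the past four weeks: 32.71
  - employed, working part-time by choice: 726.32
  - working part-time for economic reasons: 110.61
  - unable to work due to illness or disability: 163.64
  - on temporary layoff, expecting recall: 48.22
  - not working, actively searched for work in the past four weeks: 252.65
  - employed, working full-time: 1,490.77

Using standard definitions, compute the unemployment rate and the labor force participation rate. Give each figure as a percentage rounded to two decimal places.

Employed = 726.32 + 110.61 + 1,490.77 = 2,327.70 thousand (anyone who worked, including part-time for economic reasons, counts as employed).
Unemployed = 48.22 + 252.65 = 300.87 thousand (jobless and actively searching, or on temporary layoff).
Labor force = 2,327.70 + 300.87 = 2,628.57 thousand.
Not in labor force = 755.92 + 272.74 + 32.71 + 163.64 = 1,225.01 thousand (those not working and not actively searching are outside the labor force — including those who want a job but have given up searching).
Civilian working-age population = 2,628.57 + 1,225.01 = 3,853.58 thousand.
Unemployment rate = 300.87 / 2,628.57 = 11.45%.
Labor force participation rate = 2,628.57 / 3,853.58 = 68.21%.

Unemployment rate ≈ 11.45%; labor force participation rate ≈ 68.21%.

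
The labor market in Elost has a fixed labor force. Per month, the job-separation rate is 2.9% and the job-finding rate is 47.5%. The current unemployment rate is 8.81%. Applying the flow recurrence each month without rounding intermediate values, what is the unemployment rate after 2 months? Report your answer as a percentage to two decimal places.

With a fixed labor force, u_{t+1} = u_t + s·(1−u_t) − f·u_t = u_t·(1−s−f) + s.
Here 1−s−f = 0.496 and s = 0.029.
u_1 = 0.088100 × 0.496 + 0.029 = 0.072698.
u_2 = 0.072698 × 0.496 + 0.029 = 0.065058.

Unemployment rate after two months ≈ 6.51%.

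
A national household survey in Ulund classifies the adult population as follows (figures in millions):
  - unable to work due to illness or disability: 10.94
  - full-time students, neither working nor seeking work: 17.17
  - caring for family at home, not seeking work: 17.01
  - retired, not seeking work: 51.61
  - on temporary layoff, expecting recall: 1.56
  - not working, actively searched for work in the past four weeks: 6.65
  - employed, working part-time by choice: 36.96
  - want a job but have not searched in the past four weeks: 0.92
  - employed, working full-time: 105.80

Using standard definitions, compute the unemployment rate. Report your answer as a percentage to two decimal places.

Employed = 36.96 + 105.80 = 142.76 million.
Unemployed = 1.56 + 6.65 = 8.21 million (jobless and actively searching, or on temporary layoff).
Labor force = 142.76 + 8.21 = 150.97 million.
Unemployment rate = 8.21 / 150.97 = 5.44%.

Unemployment rate ≈ 5.44%.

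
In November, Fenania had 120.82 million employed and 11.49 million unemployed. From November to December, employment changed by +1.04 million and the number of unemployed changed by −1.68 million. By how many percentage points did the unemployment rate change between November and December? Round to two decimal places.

The unemployment rate changed by −1.23 percentage points.

November: labor force = 120.82 + 11.49 = 132.31; u = 11.49/132.31 = 8.68%.
December: labor force = 121.86 + 9.81 = 131.67; u = 9.81/131.67 = 7.45%.
Change = 7.45% − 8.68% = −1.23 pp.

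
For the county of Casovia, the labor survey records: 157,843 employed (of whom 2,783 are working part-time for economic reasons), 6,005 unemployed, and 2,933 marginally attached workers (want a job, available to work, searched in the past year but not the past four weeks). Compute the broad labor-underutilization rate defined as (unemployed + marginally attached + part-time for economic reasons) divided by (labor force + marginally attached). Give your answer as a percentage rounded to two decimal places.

Broad underutilization rate ≈ 7.03%.

Labor force = 157,843 + 6,005 = 163,848.
Numerator = 6,005 + 2,933 + 2,783 = 11,721.
Denominator = 163,848 + 2,933 = 166,781.
Broad rate = 11,721 / 166,781 = 7.03%.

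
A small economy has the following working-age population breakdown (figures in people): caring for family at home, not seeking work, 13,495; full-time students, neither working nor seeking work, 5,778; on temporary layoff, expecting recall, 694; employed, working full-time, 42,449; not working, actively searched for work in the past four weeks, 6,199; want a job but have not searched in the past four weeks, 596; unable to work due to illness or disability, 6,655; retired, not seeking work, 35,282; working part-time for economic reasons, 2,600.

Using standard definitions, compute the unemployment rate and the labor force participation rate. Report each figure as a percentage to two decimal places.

Employed = 42,449 + 2,600 = 45,049 (anyone who worked, including part-time for economic reasons, counts as employed).
Unemployed = 694 + 6,199 = 6,893 (jobless and actively searching, or on temporary layoff).
Labor force = 45,049 + 6,893 = 51,942.
Not in labor force = 13,495 + 5,778 + 596 + 6,655 + 35,282 = 61,806 (those not working and not actively searching are outside the labor force — including those who want a job but have given up searching).
Civilian working-age population = 51,942 + 61,806 = 113,748.
Unemployment rate = 6,893 / 51,942 = 13.27%.
Labor force participation rate = 51,942 / 113,748 = 45.66%.

Unemployment rate ≈ 13.27%; labor force participation rate ≈ 45.66%.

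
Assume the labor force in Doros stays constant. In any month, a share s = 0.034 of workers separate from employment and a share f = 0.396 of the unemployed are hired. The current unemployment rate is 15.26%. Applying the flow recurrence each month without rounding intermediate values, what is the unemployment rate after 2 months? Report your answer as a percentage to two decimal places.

Unemployment rate after two months ≈ 10.30%.

With a fixed labor force, u_{t+1} = u_t + s·(1−u_t) − f·u_t = u_t·(1−s−f) + s.
Here 1−s−f = 0.570 and s = 0.034.
u_1 = 0.152600 × 0.570 + 0.034 = 0.120982.
u_2 = 0.120982 × 0.570 + 0.034 = 0.102960.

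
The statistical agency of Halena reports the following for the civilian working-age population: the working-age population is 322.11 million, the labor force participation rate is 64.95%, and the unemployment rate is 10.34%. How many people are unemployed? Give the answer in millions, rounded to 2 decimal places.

About 21.63 million are unemployed.

Labor force = 0.6495 × 322.11 = 209.21 million.
Unemployed = 0.1034 × 209.21 ≈ 21.63 million.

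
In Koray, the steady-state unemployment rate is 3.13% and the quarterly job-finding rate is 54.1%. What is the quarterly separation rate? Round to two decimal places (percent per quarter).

From u* = s/(s+f): s = u·f/(1−u).
s = 0.0313 × 54.1 / (1 − 0.0313) = 1.6933 / 0.9687 ≈ 1.75% per quarter.

Separation rate ≈ 1.75% per quarter.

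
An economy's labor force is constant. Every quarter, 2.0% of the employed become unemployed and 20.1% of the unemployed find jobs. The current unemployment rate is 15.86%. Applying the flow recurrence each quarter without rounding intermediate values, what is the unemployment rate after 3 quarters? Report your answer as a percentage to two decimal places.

With a fixed labor force, u_{t+1} = u_t + s·(1−u_t) − f·u_t = u_t·(1−s−f) + s.
Here 1−s−f = 0.779 and s = 0.020.
u_1 = 0.158600 × 0.779 + 0.020 = 0.143549.
u_2 = 0.143549 × 0.779 + 0.020 = 0.131825.
u_3 = 0.131825 × 0.779 + 0.020 = 0.122692.

Unemployment rate after three quarters ≈ 12.27%.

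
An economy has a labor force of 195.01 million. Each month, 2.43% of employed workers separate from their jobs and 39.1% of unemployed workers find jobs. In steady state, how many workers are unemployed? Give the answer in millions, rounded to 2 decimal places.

About 11.41 million are unemployed in steady state.

Steady-state unemployment rate u* = s/(s+f) = 2.43/(2.43+39.1) = 0.058512.
Unemployed = u* × labor force = 0.058512 × 195.01 ≈ 11.41 million.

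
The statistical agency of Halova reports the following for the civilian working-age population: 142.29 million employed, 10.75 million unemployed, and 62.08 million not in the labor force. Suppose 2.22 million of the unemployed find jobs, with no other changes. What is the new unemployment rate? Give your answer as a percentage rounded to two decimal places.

Initially, labor force = 142.29 + 10.75 = 153.04 million, so u = 10.75/153.04 = 7.02%.
After the change, unemployed falls and employed rises by 2.22; labor force unchanged → E = 144.51, U = 8.53, labor force = 153.04 million.
New unemployment rate = 8.53 / 153.04 = 5.57%.

New unemployment rate ≈ 5.57%.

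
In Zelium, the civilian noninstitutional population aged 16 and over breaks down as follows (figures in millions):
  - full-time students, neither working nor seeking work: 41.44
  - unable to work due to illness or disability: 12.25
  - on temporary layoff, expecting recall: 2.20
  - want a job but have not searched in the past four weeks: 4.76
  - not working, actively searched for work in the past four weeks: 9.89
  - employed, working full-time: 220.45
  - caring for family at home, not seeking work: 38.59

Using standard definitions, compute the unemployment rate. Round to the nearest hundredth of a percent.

Employed = 220.45 million.
Unemployed = 2.20 + 9.89 = 12.09 million (jobless and actively searching, or on temporary layoff).
Labor force = 220.45 + 12.09 = 232.54 million.
Unemployment rate = 12.09 / 232.54 = 5.20%.

Unemployment rate ≈ 5.20%.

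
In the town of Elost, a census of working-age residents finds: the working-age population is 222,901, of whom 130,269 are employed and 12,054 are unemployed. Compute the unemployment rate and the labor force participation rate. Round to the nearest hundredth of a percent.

Unemployment rate ≈ 8.47%; labor force participation rate ≈ 63.85%.

Labor force = employed + unemployed = 130,269 + 12,054 = 142,323.
Unemployment rate = 12,054 / 142,323 = 8.47%.
Labor force participation rate = 142,323 / 222,901 = 63.85%.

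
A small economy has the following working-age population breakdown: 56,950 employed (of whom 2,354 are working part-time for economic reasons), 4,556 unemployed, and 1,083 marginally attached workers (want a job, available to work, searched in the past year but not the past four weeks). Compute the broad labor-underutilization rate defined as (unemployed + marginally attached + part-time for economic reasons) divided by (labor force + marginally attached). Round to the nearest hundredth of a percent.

Broad underutilization rate ≈ 12.77%.

Labor force = 56,950 + 4,556 = 61,506.
Numerator = 4,556 + 1,083 + 2,354 = 7,993.
Denominator = 61,506 + 1,083 = 62,589.
Broad rate = 7,993 / 62,589 = 12.77%.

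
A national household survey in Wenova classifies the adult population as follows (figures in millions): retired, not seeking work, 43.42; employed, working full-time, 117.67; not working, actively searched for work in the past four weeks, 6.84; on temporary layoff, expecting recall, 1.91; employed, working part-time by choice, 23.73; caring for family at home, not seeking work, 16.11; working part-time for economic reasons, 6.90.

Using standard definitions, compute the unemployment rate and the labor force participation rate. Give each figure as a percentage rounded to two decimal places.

Employed = 117.67 + 23.73 + 6.90 = 148.30 million (anyone who worked, including part-time for economic reasons, counts as employed).
Unemployed = 6.84 + 1.91 = 8.75 million (jobless and actively searching, or on temporary layoff).
Labor force = 148.30 + 8.75 = 157.05 million.
Not in labor force = 43.42 + 16.11 = 59.53 million (those not working and not actively searching are outside the labor force).
Civilian working-age population = 157.05 + 59.53 = 216.58 million.
Unemployment rate = 8.75 / 157.05 = 5.57%.
Labor force participation rate = 157.05 / 216.58 = 72.51%.

Unemployment rate ≈ 5.57%; labor force participation rate ≈ 72.51%.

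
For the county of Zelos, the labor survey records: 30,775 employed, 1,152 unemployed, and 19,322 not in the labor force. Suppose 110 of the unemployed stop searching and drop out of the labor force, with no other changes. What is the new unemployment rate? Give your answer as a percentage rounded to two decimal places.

Initially, labor force = 30,775 + 1,152 = 31,927, so u = 1,152/31,927 = 3.61%.
After the change, unemployed and labor force both fall by 110 → E = 30,775, U = 1,042, labor force = 31,817.
New unemployment rate = 1,042 / 31,817 = 3.27%.

New unemployment rate ≈ 3.27%.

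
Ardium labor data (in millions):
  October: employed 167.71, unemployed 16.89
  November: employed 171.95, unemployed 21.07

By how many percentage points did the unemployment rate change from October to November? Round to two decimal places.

The unemployment rate changed by +1.77 percentage points.

October: labor force = 167.71 + 16.89 = 184.60; u = 16.89/184.60 = 9.15%.
November: labor force = 171.95 + 21.07 = 193.02; u = 21.07/193.02 = 10.92%.
Change = 10.92% − 9.15% = +1.77 pp.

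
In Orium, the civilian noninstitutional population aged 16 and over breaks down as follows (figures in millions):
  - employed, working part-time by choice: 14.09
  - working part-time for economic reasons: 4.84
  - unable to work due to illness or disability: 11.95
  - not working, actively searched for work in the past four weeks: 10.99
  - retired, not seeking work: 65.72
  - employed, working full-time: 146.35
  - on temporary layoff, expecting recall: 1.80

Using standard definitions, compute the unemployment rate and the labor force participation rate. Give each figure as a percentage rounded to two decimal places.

Employed = 14.09 + 4.84 + 146.35 = 165.28 million (anyone who worked, including part-time for economic reasons, counts as employed).
Unemployed = 10.99 + 1.80 = 12.79 million (jobless and actively searching, or on temporary layoff).
Labor force = 165.28 + 12.79 = 178.07 million.
Not in labor force = 11.95 + 65.72 = 77.67 million (those not working and not actively searching are outside the labor force).
Civilian working-age population = 178.07 + 77.67 = 255.74 million.
Unemployment rate = 12.79 / 178.07 = 7.18%.
Labor force participation rate = 178.07 / 255.74 = 69.63%.

Unemployment rate ≈ 7.18%; labor force participation rate ≈ 69.63%.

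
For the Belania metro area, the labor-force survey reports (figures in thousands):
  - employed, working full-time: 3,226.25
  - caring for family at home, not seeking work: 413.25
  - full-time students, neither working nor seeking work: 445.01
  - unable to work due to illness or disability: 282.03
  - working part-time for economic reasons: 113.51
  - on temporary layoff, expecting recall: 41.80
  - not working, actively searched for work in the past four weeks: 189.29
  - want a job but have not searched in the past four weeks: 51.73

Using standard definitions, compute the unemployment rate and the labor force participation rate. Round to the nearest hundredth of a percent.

Unemployment rate ≈ 6.47%; labor force participation rate ≈ 74.97%.

Employed = 3,226.25 + 113.51 = 3,339.76 thousand (anyone who worked, including part-time for economic reasons, counts as employed).
Unemployed = 41.80 + 189.29 = 231.09 thousand (jobless and actively searching, or on temporary layoff).
Labor force = 3,339.76 + 231.09 = 3,570.85 thousand.
Not in labor force = 413.25 + 445.01 + 282.03 + 51.73 = 1,192.02 thousand (those not working and not actively searching are outside the labor force — including those who want a job but have given up searching).
Civilian working-age population = 3,570.85 + 1,192.02 = 4,762.87 thousand.
Unemployment rate = 231.09 / 3,570.85 = 6.47%.
Labor force participation rate = 3,570.85 / 4,762.87 = 74.97%.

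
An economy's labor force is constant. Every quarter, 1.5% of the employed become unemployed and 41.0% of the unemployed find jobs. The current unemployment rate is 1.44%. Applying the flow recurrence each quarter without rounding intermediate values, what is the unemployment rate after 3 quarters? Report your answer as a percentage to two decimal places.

With a fixed labor force, u_{t+1} = u_t + s·(1−u_t) − f·u_t = u_t·(1−s−f) + s.
Here 1−s−f = 0.575 and s = 0.015.
u_1 = 0.014400 × 0.575 + 0.015 = 0.023280.
u_2 = 0.023280 × 0.575 + 0.015 = 0.028386.
u_3 = 0.028386 × 0.575 + 0.015 = 0.031322.

Unemployment rate after three quarters ≈ 3.13%.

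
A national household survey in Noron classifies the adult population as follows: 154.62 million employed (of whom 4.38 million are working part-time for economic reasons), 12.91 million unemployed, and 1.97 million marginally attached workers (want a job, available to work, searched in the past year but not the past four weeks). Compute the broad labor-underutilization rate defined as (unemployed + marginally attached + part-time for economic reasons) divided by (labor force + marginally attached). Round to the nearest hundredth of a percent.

Broad underutilization rate ≈ 11.36%.

Labor force = 154.62 + 12.91 = 167.53 million.
Numerator = 12.91 + 1.97 + 4.38 = 19.26 million.
Denominator = 167.53 + 1.97 = 169.50 million.
Broad rate = 19.26 / 169.50 = 11.36%.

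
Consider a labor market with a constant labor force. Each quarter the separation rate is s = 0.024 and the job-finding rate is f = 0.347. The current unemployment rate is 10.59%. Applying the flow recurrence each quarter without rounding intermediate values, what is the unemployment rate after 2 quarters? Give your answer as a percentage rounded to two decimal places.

With a fixed labor force, u_{t+1} = u_t + s·(1−u_t) − f·u_t = u_t·(1−s−f) + s.
Here 1−s−f = 0.629 and s = 0.024.
u_1 = 0.105900 × 0.629 + 0.024 = 0.090611.
u_2 = 0.090611 × 0.629 + 0.024 = 0.080994.

Unemployment rate after two quarters ≈ 8.10%.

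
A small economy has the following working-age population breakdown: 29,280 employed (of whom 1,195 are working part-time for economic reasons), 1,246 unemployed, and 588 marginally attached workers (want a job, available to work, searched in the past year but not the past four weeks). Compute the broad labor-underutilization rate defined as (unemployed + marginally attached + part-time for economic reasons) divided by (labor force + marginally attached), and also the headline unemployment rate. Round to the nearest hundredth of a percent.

Labor force = 29,280 + 1,246 = 30,526.
Numerator = 1,246 + 588 + 1,195 = 3,029.
Denominator = 30,526 + 588 = 31,114.
Broad rate = 3,029 / 31,114 = 9.74%.
Headline unemployment rate = 1,246 / 30,526 = 4.08%.

Broad underutilization rate ≈ 9.74%; headline unemployment rate ≈ 4.08%.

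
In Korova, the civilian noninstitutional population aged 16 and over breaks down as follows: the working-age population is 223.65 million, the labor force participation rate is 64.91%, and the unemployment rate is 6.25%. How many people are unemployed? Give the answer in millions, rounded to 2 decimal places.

About 9.07 million are unemployed.

Labor force = 0.6491 × 223.65 = 145.17 million.
Unemployed = 0.0625 × 145.17 ≈ 9.07 million.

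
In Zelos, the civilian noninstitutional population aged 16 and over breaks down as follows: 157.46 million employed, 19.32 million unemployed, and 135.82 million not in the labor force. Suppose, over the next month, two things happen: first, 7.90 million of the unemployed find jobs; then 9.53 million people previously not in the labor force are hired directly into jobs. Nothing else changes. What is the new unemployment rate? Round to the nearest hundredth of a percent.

Initially, labor force = 157.46 + 19.32 = 176.78 million, so u = 19.32/176.78 = 10.93%.
After the first change, unemployed falls and employed rises by 7.90; labor force unchanged → E = 165.36, U = 11.42, labor force = 176.78 million.
After the second change, employed and labor force both rise by 9.53; unemployed unchanged → E = 174.89, U = 11.42, labor force = 186.31 million.
New unemployment rate = 11.42 / 186.31 = 6.13%.

New unemployment rate ≈ 6.13%.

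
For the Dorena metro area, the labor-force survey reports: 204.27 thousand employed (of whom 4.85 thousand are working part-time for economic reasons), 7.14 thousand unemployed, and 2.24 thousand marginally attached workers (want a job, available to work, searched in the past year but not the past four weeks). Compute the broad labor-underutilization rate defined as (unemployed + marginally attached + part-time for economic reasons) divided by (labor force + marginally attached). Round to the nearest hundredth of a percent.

Labor force = 204.27 + 7.14 = 211.41 thousand.
Numerator = 7.14 + 2.24 + 4.85 = 14.23 thousand.
Denominator = 211.41 + 2.24 = 213.65 thousand.
Broad rate = 14.23 / 213.65 = 6.66%.

Broad underutilization rate ≈ 6.66%.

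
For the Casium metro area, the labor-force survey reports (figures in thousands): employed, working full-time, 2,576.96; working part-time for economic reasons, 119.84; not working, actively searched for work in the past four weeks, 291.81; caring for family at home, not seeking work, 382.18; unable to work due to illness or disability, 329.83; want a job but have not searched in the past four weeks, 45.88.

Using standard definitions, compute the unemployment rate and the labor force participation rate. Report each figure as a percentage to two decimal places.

Employed = 2,576.96 + 119.84 = 2,696.80 thousand (anyone who worked, including part-time for economic reasons, counts as employed).
Unemployed = 291.81 thousand.
Labor force = 2,696.80 + 291.81 = 2,988.61 thousand.
Not in labor force = 382.18 + 329.83 + 45.88 = 757.89 thousand (those not working and not actively searching are outside the labor force — including those who want a job but have given up searching).
Civilian working-age population = 2,988.61 + 757.89 = 3,746.50 thousand.
Unemployment rate = 291.81 / 2,988.61 = 9.76%.
Labor force participation rate = 2,988.61 / 3,746.50 = 79.77%.

Unemployment rate ≈ 9.76%; labor force participation rate ≈ 79.77%.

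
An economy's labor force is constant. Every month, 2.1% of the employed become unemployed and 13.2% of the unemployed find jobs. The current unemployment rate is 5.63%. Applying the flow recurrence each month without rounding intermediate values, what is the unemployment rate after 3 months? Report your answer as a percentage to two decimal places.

With a fixed labor force, u_{t+1} = u_t + s·(1−u_t) − f·u_t = u_t·(1−s−f) + s.
Here 1−s−f = 0.847 and s = 0.021.
u_1 = 0.056300 × 0.847 + 0.021 = 0.068686.
u_2 = 0.068686 × 0.847 + 0.021 = 0.079177.
u_3 = 0.079177 × 0.847 + 0.021 = 0.088063.

Unemployment rate after three months ≈ 8.81%.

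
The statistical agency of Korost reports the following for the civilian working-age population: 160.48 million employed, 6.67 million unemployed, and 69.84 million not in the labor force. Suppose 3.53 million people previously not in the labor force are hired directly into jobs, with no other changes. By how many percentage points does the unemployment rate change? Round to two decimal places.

Initially, labor force = 160.48 + 6.67 = 167.15 million, so u = 6.67/167.15 = 3.99%.
After the change, employed and labor force both rise by 3.53; unemployed unchanged → E = 164.01, U = 6.67, labor force = 170.68 million.
New unemployment rate = 6.67 / 170.68 = 3.91%.
Change = 3.91% − 3.99% = −0.08 percentage points.

The unemployment rate changes by −0.08 percentage points.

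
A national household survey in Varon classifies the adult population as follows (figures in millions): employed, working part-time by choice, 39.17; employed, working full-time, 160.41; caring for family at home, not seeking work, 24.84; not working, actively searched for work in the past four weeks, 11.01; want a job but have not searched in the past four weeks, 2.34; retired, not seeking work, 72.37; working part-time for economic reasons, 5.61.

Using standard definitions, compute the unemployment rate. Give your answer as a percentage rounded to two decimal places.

Employed = 39.17 + 160.41 + 5.61 = 205.19 million (anyone who worked, including part-time for economic reasons, counts as employed).
Unemployed = 11.01 million.
Labor force = 205.19 + 11.01 = 216.20 million.
Unemployment rate = 11.01 / 216.20 = 5.09%.

Unemployment rate ≈ 5.09%.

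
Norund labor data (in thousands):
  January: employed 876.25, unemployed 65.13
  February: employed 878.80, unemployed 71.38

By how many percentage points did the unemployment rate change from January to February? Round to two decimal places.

January: labor force = 876.25 + 65.13 = 941.38; u = 65.13/941.38 = 6.92%.
February: labor force = 878.80 + 71.38 = 950.18; u = 71.38/950.18 = 7.51%.
Change = 7.51% − 6.92% = +0.59 pp.

The unemployment rate changed by +0.59 percentage points.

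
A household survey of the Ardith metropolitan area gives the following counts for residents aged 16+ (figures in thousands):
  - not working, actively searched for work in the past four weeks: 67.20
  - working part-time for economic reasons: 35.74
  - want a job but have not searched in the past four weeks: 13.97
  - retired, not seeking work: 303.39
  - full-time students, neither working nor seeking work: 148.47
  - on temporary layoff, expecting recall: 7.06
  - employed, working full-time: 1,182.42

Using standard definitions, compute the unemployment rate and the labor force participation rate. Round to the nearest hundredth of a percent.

Employed = 35.74 + 1,182.42 = 1,218.16 thousand (anyone who worked, including part-time for economic reasons, counts as employed).
Unemployed = 67.20 + 7.06 = 74.26 thousand (jobless and actively searching, or on temporary layoff).
Labor force = 1,218.16 + 74.26 = 1,292.42 thousand.
Not in labor force = 13.97 + 303.39 + 148.47 = 465.83 thousand (those not working and not actively searching are outside the labor force — including those who want a job but have given up searching).
Civilian working-age population = 1,292.42 + 465.83 = 1,758.25 thousand.
Unemployment rate = 74.26 / 1,292.42 = 5.75%.
Labor force participation rate = 1,292.42 / 1,758.25 = 73.51%.

Unemployment rate ≈ 5.75%; labor force participation rate ≈ 73.51%.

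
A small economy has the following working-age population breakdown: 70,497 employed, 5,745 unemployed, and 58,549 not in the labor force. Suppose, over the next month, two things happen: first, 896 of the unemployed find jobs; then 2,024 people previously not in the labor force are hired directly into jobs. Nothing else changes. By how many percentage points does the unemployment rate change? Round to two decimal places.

Initially, labor force = 70,497 + 5,745 = 76,242, so u = 5,745/76,242 = 7.54%.
After the first change, unemployed falls and employed rises by 896; labor force unchanged → E = 71,393, U = 4,849, labor force = 76,242.
After the second change, employed and labor force both rise by 2,024; unemployed unchanged → E = 73,417, U = 4,849, labor force = 78,266.
New unemployment rate = 4,849 / 78,266 = 6.20%.
Change = 6.20% − 7.54% = −1.34 percentage points.

The unemployment rate changes by −1.34 percentage points.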